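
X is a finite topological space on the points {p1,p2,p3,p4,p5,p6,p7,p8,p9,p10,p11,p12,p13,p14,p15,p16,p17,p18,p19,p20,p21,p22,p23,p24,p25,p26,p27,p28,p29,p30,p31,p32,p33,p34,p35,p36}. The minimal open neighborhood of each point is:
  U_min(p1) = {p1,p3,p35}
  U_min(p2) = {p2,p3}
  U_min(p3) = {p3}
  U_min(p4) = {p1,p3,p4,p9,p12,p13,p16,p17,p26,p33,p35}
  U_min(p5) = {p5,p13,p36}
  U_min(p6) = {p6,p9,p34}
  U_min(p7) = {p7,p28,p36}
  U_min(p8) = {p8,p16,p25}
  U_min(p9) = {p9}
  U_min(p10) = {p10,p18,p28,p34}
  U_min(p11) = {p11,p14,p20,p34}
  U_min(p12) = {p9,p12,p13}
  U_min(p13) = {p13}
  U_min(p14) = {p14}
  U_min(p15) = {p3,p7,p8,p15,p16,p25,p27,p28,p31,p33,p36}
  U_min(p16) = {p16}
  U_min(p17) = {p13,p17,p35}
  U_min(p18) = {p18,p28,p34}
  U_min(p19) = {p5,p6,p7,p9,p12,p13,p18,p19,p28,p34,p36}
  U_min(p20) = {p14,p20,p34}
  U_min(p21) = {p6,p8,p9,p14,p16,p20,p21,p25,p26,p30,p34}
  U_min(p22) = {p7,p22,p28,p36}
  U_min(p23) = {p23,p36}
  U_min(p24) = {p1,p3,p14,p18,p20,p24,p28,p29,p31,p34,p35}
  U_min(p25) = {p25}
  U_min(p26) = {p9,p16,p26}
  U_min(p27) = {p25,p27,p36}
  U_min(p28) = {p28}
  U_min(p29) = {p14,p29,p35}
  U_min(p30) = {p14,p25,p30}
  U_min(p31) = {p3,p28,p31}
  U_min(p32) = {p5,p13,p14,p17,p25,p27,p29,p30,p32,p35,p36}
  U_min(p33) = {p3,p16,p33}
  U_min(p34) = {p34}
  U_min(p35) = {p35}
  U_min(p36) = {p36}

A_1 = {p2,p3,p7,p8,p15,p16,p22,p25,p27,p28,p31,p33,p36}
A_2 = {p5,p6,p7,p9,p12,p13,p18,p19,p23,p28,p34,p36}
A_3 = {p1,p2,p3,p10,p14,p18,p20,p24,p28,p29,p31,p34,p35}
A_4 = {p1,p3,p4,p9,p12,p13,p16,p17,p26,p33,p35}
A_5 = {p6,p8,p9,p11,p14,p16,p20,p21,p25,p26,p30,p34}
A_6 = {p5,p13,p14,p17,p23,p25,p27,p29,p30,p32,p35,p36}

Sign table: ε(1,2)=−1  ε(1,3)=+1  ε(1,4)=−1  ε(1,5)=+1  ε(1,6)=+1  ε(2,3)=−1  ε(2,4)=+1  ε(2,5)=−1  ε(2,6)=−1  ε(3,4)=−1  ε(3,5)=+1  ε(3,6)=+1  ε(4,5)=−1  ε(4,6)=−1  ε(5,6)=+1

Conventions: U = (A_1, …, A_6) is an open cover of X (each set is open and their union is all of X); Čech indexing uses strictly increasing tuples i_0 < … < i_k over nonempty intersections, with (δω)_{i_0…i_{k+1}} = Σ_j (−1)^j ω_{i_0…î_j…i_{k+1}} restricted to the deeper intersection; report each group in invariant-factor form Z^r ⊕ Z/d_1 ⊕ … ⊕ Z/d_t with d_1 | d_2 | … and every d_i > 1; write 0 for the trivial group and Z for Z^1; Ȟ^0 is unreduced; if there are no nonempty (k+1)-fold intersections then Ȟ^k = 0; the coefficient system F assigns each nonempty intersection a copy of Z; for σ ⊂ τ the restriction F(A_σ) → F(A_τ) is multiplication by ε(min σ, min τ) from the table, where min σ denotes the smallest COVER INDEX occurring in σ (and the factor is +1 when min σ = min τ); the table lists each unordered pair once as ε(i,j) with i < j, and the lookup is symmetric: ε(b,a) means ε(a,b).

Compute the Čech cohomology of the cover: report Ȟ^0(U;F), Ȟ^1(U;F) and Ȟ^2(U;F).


nerve of the cover:
  A12={p7,p28,p36} A13={p2,p3,p28,p31} A14={p3,p16,p33} A15={p8,p16,p25} A16={p25,p27,p36} A23={p18,p28,p34} A24={p9,p12,p13} A25={p6,p9,p34} A26={p5,p13,p23,p36} A34={p1,p3,p35} A35={p14,p20,p34} A36={p14,p29,p35} A45={p9,p16,p26} A46={p13,p17,p35} A56={p14,p25,p30}
  A123={p28} A126={p36} A134={p3} A145={p16} A156={p25} A235={p34} A245={p9} A246={p13} A346={p35} A356={p14}
C dims 6,15,10; δ0: rk 5, SNF 1^5; δ1: rk 10, SNF 1^9·2
Ȟ^0 = (6 − 5) − 0 = 1, so Ȟ^0 ≅ Z
Ȟ^1 = (15 − 10) − 5 = 0, so Ȟ^1 ≅ 0
Ȟ^2 = (10 − 0) − 10 = 0 plus torsion [2], so Ȟ^2 ≅ Z/2

Ȟ^0 ≅ Z,  Ȟ^1 ≅ 0,  Ȟ^2 ≅ Z/2


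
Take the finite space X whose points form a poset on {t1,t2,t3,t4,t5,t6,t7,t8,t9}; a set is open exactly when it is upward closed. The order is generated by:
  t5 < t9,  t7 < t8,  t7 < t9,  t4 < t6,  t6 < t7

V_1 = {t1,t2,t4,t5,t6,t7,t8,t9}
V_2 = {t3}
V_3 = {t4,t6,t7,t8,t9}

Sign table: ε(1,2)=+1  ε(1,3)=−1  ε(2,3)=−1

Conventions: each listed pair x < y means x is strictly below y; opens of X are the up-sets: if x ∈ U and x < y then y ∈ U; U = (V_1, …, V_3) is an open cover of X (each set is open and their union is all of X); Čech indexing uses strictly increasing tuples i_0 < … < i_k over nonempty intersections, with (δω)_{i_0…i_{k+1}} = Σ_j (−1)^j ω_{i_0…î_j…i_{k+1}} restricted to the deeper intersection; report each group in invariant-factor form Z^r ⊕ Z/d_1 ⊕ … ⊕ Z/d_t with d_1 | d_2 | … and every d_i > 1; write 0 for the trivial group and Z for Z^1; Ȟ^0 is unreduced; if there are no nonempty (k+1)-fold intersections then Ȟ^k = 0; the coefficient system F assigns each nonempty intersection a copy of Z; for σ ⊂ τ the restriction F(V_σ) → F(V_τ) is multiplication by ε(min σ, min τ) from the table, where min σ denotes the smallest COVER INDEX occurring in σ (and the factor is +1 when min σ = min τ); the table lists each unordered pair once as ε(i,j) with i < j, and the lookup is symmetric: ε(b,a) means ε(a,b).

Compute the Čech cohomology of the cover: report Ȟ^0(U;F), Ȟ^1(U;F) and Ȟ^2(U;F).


Ȟ^0 ≅ Z^2,  Ȟ^1 ≅ 0,  Ȟ^2 ≅ 0

intersection data:
  V13={t4,t6,t7,t8,t9}
C dims 3,1; δ0: rk 1, SNF 1^1
Ȟ^0 = (3 − 1) − 0 = 2, so Ȟ^0 ≅ Z^2
Ȟ^1 = (1 − 0) − 1 = 0, so Ȟ^1 ≅ 0
Ȟ^2 = (0 − 0) − 0 = 0, so Ȟ^2 ≅ 0


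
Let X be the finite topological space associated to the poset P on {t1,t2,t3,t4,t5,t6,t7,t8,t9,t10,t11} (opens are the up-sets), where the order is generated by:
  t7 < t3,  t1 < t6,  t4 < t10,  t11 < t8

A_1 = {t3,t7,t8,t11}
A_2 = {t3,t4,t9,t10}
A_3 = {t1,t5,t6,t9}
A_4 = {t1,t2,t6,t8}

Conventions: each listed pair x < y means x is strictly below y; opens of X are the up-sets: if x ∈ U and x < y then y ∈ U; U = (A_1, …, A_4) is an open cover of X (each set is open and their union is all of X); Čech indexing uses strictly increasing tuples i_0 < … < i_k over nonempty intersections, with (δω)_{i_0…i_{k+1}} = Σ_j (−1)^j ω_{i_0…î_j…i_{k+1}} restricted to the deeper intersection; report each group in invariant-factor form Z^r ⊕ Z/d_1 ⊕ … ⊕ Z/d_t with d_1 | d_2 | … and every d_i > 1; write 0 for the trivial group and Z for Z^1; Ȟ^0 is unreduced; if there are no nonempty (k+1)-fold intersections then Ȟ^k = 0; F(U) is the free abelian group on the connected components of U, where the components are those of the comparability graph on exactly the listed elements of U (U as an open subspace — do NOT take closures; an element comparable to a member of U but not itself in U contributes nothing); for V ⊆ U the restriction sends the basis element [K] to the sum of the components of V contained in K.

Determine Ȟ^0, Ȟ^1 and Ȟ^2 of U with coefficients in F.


nonempty intersections:
  A12={t3} A14={t8} A23={t9} A34={t1,t6}
components per intersection:
  A1: {t3,t7} {t8,t11}
  A2: {t3} {t4,t10} {t9}
  A3: {t1,t6} {t5} {t9}
  A4: {t1,t6} {t2} {t8}
  A12: {t3}
  A14: {t8}
  A23: {t9}
  A34: {t1,t6}
C dims 11,4; δ0: rk 4, SNF 1^4
Ȟ^0: (11−4)−0=7 ⇒ Z^7
Ȟ^1: (4−0)−4=0 ⇒ 0
Ȟ^2: (0−0)−0=0 ⇒ 0

Ȟ^0 ≅ Z^7, Ȟ^1 ≅ 0 and Ȟ^2 ≅ 0


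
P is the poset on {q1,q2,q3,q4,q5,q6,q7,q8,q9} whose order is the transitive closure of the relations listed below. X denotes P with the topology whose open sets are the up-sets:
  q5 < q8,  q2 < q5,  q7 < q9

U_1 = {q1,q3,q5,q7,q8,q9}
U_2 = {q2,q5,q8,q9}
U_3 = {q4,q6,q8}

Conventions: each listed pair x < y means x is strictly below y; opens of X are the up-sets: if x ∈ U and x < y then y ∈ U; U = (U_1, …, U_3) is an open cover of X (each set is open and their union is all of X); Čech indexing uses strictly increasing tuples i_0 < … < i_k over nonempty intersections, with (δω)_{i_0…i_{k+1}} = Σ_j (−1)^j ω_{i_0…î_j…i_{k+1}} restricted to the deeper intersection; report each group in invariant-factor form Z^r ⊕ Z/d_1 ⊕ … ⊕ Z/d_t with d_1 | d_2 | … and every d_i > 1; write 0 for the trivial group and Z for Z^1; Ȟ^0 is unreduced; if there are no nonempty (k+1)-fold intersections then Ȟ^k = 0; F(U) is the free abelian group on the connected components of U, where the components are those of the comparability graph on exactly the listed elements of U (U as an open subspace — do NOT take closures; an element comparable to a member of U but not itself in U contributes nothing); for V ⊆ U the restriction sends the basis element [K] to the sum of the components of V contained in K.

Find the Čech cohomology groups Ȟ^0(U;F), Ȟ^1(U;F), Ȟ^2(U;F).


Ȟ^0(U;F) ≅ Z^6; Ȟ^1(U;F) ≅ 0; Ȟ^2(U;F) ≅ 0

cover nerve:
  U12={q5,q8,q9} U13={q8} U23={q8}
  U123={q8}
components per intersection:
  U1: {q1} {q3} {q5,q8} {q7,q9}
  U2: {q2,q5,q8} {q9}
  U3: {q4} {q6} {q8}
  U12: {q5,q8} {q9}
  U13: {q8}
  U23: {q8}
  U123: {q8}
C dims 9,4,1; δ0: rk 3, SNF 1^3; δ1: rk 1, SNF 1^1
Ȟ^0: (9−3)−0=6 ⇒ Z^6
Ȟ^1: (4−1)−3=0 ⇒ 0
Ȟ^2: (1−0)−1=0 ⇒ 0


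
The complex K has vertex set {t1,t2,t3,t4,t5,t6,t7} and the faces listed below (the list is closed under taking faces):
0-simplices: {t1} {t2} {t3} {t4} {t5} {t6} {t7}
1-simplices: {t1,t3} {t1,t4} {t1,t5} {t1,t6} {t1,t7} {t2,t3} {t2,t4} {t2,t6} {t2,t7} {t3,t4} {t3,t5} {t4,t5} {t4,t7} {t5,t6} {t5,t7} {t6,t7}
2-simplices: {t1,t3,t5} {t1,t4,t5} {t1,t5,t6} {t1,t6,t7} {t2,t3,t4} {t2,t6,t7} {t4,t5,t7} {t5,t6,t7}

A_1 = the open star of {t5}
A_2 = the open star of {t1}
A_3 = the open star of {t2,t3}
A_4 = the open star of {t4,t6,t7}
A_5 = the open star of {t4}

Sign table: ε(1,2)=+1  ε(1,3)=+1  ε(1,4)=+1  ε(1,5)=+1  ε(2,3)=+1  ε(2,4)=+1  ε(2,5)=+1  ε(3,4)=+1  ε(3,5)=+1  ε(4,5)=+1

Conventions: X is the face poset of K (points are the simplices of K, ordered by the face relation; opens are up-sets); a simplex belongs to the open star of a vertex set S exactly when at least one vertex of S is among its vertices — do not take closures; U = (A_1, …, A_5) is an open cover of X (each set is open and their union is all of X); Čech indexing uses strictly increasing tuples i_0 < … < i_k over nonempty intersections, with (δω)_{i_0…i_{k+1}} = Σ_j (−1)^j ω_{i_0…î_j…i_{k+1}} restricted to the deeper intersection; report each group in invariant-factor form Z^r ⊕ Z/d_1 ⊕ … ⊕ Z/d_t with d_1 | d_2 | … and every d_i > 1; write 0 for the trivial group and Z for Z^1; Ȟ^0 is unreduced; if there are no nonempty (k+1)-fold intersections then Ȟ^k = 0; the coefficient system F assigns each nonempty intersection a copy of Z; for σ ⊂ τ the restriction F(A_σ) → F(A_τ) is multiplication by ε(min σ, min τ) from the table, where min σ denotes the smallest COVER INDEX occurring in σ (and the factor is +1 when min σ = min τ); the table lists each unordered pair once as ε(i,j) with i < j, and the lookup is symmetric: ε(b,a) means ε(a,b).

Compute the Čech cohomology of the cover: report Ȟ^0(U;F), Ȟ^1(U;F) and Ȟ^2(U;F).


nerve simplices:
  A1={{t5},{t1,t5},{t3,t5},{t4,t5},{t5,t6},{t5,t7},{t1,t3,t5},{t1,t4,t5},{t1,t5,t6},{t4,t5,t7},{t5,t6,t7}} A2={{t1},{t1,t3},{t1,t4},{t1,t5},{t1,t6},{t1,t7},{t1,t3,t5},{t1,t4,t5},{t1,t5,t6},{t1,t6,t7}} A3={{t2},{t3},{t1,t3},{t2,t3},{t2,t4},{t2,t6},{t2,t7},{t3,t4},{t3,t5},{t1,t3,t5},{t2,t3,t4},{t2,t6,t7}} A4={{t4},{t6},{t7},{t1,t4},{t1,t6},{t1,t7},{t2,t4},{t2,t6},{t2,t7},{t3,t4},{t4,t5},{t4,t7},{t5,t6},{t5,t7},{t6,t7},{t1,t4,t5},{t1,t5,t6},{t1,t6,t7},{t2,t3,t4},{t2,t6,t7},{t4,t5,t7},{t5,t6,t7}} A5={{t4},{t1,t4},{t2,t4},{t3,t4},{t4,t5},{t4,t7},{t1,t4,t5},{t2,t3,t4},{t4,t5,t7}}
  A12={{t1,t5},{t1,t3,t5},{t1,t4,t5},{t1,t5,t6}} A13={{t3,t5},{t1,t3,t5}} A14={{t4,t5},{t5,t6},{t5,t7},{t1,t4,t5},{t1,t5,t6},{t4,t5,t7},{t5,t6,t7}} A15={{t4,t5},{t1,t4,t5},{t4,t5,t7}} A23={{t1,t3},{t1,t3,t5}} A24={{t1,t4},{t1,t6},{t1,t7},{t1,t4,t5},{t1,t5,t6},{t1,t6,t7}} A25={{t1,t4},{t1,t4,t5}} A34={{t2,t4},{t2,t6},{t2,t7},{t3,t4},{t2,t3,t4},{t2,t6,t7}} A35={{t2,t4},{t3,t4},{t2,t3,t4}} A45={{t4},{t1,t4},{t2,t4},{t3,t4},{t4,t5},{t4,t7},{t1,t4,t5},{t2,t3,t4},{t4,t5,t7}}
  A123={{t1,t3,t5}} A124={{t1,t4,t5},{t1,t5,t6}} A125={{t1,t4,t5}} A145={{t4,t5},{t1,t4,t5},{t4,t5,t7}} A245={{t1,t4},{t1,t4,t5}} A345={{t2,t4},{t3,t4},{t2,t3,t4}}
  A1245={{t1,t4,t5}}
C dims 5,10,6,1; δ0: rk 4, SNF 1^4; δ1: rk 5, SNF 1^5; δ2: rk 1, SNF 1^1
degree 0: 5−4−0 = 1 → Ȟ^0 ≅ Z
degree 1: 10−5−4 = 1 → Ȟ^1 ≅ Z
degree 2: 6−1−5 = 0 → Ȟ^2 ≅ 0

Ȟ^0 = Z, Ȟ^1 = Z and Ȟ^2 = 0


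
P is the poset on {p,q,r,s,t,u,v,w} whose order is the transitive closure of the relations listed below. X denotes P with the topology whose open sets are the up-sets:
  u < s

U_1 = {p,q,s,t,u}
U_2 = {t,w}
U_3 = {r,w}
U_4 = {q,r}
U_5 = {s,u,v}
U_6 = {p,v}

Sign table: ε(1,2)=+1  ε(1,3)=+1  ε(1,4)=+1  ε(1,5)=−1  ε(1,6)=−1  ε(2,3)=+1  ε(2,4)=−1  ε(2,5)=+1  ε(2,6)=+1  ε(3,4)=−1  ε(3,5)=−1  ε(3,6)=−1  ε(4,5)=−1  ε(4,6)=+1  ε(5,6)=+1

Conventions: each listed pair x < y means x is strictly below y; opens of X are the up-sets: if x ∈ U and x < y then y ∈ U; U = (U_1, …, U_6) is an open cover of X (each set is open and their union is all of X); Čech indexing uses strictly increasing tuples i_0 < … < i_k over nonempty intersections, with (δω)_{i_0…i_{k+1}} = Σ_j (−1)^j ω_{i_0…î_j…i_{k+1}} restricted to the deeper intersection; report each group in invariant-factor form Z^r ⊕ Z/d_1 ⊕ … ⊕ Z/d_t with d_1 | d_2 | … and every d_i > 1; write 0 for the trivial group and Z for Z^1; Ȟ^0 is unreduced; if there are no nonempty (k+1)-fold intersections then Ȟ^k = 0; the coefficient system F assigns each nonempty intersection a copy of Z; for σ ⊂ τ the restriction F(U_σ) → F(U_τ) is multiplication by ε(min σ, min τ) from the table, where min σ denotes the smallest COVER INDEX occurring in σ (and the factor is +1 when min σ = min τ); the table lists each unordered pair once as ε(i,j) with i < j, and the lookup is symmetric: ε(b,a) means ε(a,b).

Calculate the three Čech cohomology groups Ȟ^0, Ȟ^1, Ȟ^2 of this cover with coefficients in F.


nerve of the cover:
  U12={t} U14={q} U15={s,u} U16={p} U23={w} U34={r} U56={v}
C dims 6,7; δ0: rk 6, SNF 1^5·2
Ȟ^0 = (6 − 6) − 0 = 0, so Ȟ^0 ≅ 0
Ȟ^1 = (7 − 0) − 6 = 1 plus torsion [2], so Ȟ^1 ≅ Z ⊕ Z/2
Ȟ^2 = (0 − 0) − 0 = 0, so Ȟ^2 ≅ 0

Ȟ^0(U;F) ≅ 0, Ȟ^1(U;F) ≅ Z ⊕ Z/2 and Ȟ^2(U;F) ≅ 0


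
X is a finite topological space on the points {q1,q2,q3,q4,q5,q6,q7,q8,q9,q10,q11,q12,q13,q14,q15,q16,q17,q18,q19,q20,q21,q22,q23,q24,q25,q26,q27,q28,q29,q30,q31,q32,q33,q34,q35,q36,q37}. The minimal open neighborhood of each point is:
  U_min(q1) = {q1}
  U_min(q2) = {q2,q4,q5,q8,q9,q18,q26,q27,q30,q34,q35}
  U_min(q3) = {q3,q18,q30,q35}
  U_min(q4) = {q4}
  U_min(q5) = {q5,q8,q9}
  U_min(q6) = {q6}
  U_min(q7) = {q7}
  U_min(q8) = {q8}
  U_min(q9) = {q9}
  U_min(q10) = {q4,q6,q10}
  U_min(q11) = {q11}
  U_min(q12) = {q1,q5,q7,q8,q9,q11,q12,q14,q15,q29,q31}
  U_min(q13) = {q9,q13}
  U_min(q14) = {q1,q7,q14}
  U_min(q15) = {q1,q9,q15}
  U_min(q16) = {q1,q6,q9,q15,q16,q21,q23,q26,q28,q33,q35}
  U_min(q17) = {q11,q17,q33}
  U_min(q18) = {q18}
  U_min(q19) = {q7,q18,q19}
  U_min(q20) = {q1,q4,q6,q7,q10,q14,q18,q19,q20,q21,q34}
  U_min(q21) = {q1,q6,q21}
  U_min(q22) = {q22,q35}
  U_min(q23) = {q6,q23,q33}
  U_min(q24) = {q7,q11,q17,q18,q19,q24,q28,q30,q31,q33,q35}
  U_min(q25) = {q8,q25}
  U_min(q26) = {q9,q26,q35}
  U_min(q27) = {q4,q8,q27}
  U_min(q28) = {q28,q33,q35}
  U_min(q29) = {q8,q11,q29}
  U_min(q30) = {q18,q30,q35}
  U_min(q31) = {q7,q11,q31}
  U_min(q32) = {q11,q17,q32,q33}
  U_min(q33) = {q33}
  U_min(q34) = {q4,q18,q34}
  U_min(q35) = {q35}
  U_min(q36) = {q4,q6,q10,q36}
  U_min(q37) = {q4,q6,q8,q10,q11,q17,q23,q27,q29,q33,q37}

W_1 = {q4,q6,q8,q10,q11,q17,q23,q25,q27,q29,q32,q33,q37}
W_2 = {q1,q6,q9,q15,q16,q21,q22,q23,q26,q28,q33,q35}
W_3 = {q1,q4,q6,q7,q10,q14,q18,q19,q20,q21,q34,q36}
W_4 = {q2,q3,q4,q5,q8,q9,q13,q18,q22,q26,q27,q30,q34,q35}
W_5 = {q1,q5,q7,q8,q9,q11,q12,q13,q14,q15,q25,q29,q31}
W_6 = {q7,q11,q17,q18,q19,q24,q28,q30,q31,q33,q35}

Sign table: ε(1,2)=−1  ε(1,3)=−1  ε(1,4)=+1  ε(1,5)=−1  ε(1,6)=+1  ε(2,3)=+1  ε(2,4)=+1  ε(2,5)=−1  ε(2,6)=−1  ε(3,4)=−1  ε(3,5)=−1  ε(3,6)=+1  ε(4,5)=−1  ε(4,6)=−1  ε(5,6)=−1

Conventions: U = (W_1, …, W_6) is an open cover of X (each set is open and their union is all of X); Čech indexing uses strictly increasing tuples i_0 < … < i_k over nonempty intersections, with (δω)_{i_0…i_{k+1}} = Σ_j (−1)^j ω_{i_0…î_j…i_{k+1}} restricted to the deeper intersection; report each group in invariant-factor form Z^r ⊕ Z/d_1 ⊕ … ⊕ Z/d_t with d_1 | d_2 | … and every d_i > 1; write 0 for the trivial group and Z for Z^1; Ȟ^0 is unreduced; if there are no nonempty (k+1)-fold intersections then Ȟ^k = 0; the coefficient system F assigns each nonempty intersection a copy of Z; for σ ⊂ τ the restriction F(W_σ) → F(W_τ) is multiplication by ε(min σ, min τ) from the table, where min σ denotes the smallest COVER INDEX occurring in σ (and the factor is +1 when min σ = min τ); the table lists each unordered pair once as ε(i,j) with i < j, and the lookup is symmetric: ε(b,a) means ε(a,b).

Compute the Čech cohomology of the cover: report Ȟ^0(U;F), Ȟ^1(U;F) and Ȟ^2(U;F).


Ȟ^0(U;F) ≅ 0, Ȟ^1(U;F) ≅ Z/2 and Ȟ^2(U;F) ≅ Z

nerve of the cover:
  W12={q6,q23,q33} W13={q4,q6,q10} W14={q4,q8,q27} W15={q8,q11,q25,q29} W16={q11,q17,q33} W23={q1,q6,q21} W24={q9,q22,q26,q35} W25={q1,q9,q15} W26={q28,q33,q35} W34={q4,q18,q34} W35={q1,q7,q14} W36={q7,q18,q19} W45={q5,q8,q9,q13} W46={q18,q30,q35} W56={q7,q11,q31}
  W123={q6} W126={q33} W134={q4} W145={q8} W156={q11} W235={q1} W245={q9} W246={q35} W346={q18} W356={q7}
C dims 6,15,10; δ0: rk 6, SNF 1^5·2; δ1: rk 9, SNF 1^9
Ȟ^0 = (6 − 6) − 0 = 0, so Ȟ^0 ≅ 0
Ȟ^1 = (15 − 9) − 6 = 0 plus torsion [2], so Ȟ^1 ≅ Z/2
Ȟ^2 = (10 − 0) − 9 = 1, so Ȟ^2 ≅ Z


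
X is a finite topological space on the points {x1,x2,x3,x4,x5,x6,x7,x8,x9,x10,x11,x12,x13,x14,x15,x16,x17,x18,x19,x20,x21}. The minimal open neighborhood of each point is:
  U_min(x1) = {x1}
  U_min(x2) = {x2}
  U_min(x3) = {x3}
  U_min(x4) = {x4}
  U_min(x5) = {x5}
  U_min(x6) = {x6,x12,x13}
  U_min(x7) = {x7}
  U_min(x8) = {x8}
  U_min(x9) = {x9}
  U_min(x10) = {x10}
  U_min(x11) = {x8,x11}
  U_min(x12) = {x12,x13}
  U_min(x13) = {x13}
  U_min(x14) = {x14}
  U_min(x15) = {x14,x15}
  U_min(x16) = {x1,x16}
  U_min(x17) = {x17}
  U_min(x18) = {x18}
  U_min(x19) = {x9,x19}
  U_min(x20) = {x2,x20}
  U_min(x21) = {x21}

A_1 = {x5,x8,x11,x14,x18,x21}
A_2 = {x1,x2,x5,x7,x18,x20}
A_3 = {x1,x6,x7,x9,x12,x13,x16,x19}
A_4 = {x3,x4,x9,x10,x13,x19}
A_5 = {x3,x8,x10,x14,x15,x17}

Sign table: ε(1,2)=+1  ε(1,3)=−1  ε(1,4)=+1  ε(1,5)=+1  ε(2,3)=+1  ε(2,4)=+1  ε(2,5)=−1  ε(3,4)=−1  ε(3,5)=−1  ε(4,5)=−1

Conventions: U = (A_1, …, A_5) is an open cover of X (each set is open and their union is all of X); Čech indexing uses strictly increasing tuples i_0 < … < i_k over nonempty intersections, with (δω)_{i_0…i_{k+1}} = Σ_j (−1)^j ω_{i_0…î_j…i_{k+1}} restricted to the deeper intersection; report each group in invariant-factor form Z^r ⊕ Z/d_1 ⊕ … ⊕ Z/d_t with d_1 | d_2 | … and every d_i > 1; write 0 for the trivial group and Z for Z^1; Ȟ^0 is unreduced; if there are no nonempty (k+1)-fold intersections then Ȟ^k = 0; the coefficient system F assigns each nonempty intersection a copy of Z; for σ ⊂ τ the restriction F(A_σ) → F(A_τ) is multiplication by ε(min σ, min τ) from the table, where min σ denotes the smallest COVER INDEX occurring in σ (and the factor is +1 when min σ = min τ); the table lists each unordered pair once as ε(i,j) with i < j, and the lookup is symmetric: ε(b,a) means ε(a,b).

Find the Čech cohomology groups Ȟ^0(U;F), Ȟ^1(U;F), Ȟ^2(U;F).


Ȟ^0 = Z, Ȟ^1 = Z, Ȟ^2 = 0

intersection data:
  A12={x5,x18} A15={x8,x14} A23={x1,x7} A34={x9,x13,x19} A45={x3,x10}
C dims 5,5; δ0: rk 4, SNF 1^4
Ȟ^0 = (5 − 4) − 0 = 1, so Ȟ^0 ≅ Z
Ȟ^1 = (5 − 0) − 4 = 1, so Ȟ^1 ≅ Z
Ȟ^2 = (0 − 0) − 0 = 0, so Ȟ^2 ≅ 0


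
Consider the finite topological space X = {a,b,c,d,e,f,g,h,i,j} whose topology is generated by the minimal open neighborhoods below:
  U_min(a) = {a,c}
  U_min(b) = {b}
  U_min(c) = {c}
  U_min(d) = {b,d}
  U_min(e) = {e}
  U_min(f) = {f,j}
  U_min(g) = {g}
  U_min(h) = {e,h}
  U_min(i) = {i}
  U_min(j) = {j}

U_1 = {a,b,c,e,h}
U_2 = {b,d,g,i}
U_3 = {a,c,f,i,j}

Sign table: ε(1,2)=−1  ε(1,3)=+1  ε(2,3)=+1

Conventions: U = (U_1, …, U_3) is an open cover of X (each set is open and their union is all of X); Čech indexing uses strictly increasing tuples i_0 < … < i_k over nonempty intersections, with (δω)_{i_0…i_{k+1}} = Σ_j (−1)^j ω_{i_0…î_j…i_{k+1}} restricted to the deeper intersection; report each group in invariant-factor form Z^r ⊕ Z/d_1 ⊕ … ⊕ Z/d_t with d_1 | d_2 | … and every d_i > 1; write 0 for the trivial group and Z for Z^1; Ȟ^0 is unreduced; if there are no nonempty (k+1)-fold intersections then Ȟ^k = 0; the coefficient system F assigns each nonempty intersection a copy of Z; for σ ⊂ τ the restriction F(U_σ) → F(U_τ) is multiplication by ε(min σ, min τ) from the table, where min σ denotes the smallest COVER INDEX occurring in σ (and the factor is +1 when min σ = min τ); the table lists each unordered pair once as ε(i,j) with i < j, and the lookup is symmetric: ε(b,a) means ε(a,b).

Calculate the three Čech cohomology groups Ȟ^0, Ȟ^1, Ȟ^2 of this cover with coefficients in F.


nerve of the cover:
  U12={b} U13={a,c} U23={i}
C dims 3,3; δ0: rk 3, SNF 1^2·2
Ȟ^0 = (3 − 3) − 0 = 0, so Ȟ^0 ≅ 0
Ȟ^1 = (3 − 0) − 3 = 0 plus torsion [2], so Ȟ^1 ≅ Z/2
Ȟ^2 = (0 − 0) − 0 = 0, so Ȟ^2 ≅ 0

Ȟ^0 ≅ 0; Ȟ^1 ≅ Z/2; Ȟ^2 ≅ 0


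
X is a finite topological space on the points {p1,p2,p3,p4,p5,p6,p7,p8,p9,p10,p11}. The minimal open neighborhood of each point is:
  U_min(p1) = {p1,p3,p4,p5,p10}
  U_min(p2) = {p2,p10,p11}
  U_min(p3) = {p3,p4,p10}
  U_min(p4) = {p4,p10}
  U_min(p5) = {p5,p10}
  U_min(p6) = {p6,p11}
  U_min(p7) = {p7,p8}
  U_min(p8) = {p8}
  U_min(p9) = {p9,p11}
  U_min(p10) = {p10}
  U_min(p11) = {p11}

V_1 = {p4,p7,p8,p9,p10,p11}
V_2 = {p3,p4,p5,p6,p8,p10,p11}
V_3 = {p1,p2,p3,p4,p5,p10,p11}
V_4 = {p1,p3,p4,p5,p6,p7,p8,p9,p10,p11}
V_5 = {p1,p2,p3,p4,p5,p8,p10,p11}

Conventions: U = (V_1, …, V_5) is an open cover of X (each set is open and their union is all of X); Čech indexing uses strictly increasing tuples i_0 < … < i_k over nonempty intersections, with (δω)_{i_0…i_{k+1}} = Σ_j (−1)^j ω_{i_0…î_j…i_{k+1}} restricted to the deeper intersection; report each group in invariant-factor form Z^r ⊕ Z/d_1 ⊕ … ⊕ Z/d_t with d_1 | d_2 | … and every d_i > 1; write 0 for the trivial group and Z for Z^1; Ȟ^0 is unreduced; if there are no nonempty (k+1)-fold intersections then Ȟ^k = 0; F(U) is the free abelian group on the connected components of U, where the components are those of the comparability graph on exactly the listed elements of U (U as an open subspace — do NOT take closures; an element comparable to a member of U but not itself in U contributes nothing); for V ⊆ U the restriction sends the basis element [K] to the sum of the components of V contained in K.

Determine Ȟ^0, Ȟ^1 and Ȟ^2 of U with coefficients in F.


intersection data:
  V12={p4,p8,p10,p11} V13={p4,p10,p11} V14={p4,p7,p8,p9,p10,p11} V15={p4,p8,p10,p11} V23={p3,p4,p5,p10,p11} V24={p3,p4,p5,p6,p8,p10,p11} V25={p3,p4,p5,p8,p10,p11} V34={p1,p3,p4,p5,p10,p11} V35={p1,p2,p3,p4,p5,p10,p11} V45={p1,p3,p4,p5,p8,p10,p11}
  V123={p4,p10,p11} V124={p4,p8,p10,p11} V125={p4,p8,p10,p11} V134={p4,p10,p11} V135={p4,p10,p11} V145={p4,p8,p10,p11} V234={p3,p4,p5,p10,p11} V235={p3,p4,p5,p10,p11} V245={p3,p4,p5,p8,p10,p11} V345={p1,p3,p4,p5,p10,p11}
  V1234={p4,p10,p11} V1235={p4,p10,p11} V1245={p4,p8,p10,p11} V1345={p4,p10,p11} V2345={p3,p4,p5,p10,p11}
  V12345={p4,p10,p11}
components per intersection:
  V1: {p4,p10} {p7,p8} {p9,p11}
  V2: {p3,p4,p5,p10} {p6,p11} {p8}
  V3: {p1,p2,p3,p4,p5,p10,p11}
  V4: {p1,p3,p4,p5,p10} {p6,p9,p11} {p7,p8}
  V5: {p1,p2,p3,p4,p5,p10,p11} {p8}
  V12: {p4,p10} {p8} {p11}
  V13: {p4,p10} {p11}
  V14: {p4,p10} {p7,p8} {p9,p11}
  V15: {p4,p10} {p8} {p11}
  V23: {p3,p4,p5,p10} {p11}
  V24: {p3,p4,p5,p10} {p6,p11} {p8}
  V25: {p3,p4,p5,p10} {p8} {p11}
  V34: {p1,p3,p4,p5,p10} {p11}
  V35: {p1,p2,p3,p4,p5,p10,p11}
  V45: {p1,p3,p4,p5,p10} {p8} {p11}
  V123: {p4,p10} {p11}
  V124: {p4,p10} {p8} {p11}
  V125: {p4,p10} {p8} {p11}
  V134: {p4,p10} {p11}
  V135: {p4,p10} {p11}
  V145: {p4,p10} {p8} {p11}
  V234: {p3,p4,p5,p10} {p11}
  V235: {p3,p4,p5,p10} {p11}
  V245: {p3,p4,p5,p10} {p8} {p11}
  V345: {p1,p3,p4,p5,p10} {p11}
  V1234: {p4,p10} {p11}
  V1235: {p4,p10} {p11}
  V1245: {p4,p10} {p8} {p11}
  V1345: {p4,p10} {p11}
  V2345: {p3,p4,p5,p10} {p11}
  V12345: {p4,p10} {p11}
C dims 12,25,24,11; δ0: rk 10, SNF 1^10; δ1: rk 15, SNF 1^15; δ2: rk 9, SNF 1^9
Ȟ^0 = (12 − 10) − 0 = 2, so Ȟ^0 ≅ Z^2
Ȟ^1 = (25 − 15) − 10 = 0, so Ȟ^1 ≅ 0
Ȟ^2 = (24 − 9) − 15 = 0, so Ȟ^2 ≅ 0

Ȟ^0 ≅ Z^2, Ȟ^1 ≅ 0, Ȟ^2 ≅ 0


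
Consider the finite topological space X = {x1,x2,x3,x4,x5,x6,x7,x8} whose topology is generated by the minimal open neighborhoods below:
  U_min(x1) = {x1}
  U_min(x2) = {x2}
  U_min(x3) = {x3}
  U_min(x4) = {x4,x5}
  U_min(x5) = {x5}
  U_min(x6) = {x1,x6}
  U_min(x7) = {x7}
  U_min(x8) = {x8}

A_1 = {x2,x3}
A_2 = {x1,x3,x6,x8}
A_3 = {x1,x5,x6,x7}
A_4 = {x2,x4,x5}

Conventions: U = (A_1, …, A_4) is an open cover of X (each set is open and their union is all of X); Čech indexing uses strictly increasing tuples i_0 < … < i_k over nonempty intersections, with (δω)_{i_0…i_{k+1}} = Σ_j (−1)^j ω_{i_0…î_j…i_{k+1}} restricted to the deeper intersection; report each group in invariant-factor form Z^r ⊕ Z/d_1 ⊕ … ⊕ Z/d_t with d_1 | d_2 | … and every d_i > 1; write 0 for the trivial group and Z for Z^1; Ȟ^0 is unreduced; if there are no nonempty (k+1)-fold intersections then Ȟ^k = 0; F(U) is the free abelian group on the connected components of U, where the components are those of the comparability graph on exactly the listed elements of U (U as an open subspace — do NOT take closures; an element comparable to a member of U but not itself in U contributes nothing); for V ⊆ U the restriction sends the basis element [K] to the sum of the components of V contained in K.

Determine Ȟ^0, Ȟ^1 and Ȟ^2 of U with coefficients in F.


Ȟ^0 ≅ Z^6, Ȟ^1 ≅ 0, Ȟ^2 ≅ 0

nerve of the cover:
  A12={x3} A14={x2} A23={x1,x6} A34={x5}
components per intersection:
  A1: {x2} {x3}
  A2: {x1,x6} {x3} {x8}
  A3: {x1,x6} {x5} {x7}
  A4: {x2} {x4,x5}
  A12: {x3}
  A14: {x2}
  A23: {x1,x6}
  A34: {x5}
C dims 10,4; δ0: rk 4, SNF 1^4
Ȟ^0 = (10 − 4) − 0 = 6, so Ȟ^0 ≅ Z^6
Ȟ^1 = (4 − 0) − 4 = 0, so Ȟ^1 ≅ 0
Ȟ^2 = (0 − 0) − 0 = 0, so Ȟ^2 ≅ 0


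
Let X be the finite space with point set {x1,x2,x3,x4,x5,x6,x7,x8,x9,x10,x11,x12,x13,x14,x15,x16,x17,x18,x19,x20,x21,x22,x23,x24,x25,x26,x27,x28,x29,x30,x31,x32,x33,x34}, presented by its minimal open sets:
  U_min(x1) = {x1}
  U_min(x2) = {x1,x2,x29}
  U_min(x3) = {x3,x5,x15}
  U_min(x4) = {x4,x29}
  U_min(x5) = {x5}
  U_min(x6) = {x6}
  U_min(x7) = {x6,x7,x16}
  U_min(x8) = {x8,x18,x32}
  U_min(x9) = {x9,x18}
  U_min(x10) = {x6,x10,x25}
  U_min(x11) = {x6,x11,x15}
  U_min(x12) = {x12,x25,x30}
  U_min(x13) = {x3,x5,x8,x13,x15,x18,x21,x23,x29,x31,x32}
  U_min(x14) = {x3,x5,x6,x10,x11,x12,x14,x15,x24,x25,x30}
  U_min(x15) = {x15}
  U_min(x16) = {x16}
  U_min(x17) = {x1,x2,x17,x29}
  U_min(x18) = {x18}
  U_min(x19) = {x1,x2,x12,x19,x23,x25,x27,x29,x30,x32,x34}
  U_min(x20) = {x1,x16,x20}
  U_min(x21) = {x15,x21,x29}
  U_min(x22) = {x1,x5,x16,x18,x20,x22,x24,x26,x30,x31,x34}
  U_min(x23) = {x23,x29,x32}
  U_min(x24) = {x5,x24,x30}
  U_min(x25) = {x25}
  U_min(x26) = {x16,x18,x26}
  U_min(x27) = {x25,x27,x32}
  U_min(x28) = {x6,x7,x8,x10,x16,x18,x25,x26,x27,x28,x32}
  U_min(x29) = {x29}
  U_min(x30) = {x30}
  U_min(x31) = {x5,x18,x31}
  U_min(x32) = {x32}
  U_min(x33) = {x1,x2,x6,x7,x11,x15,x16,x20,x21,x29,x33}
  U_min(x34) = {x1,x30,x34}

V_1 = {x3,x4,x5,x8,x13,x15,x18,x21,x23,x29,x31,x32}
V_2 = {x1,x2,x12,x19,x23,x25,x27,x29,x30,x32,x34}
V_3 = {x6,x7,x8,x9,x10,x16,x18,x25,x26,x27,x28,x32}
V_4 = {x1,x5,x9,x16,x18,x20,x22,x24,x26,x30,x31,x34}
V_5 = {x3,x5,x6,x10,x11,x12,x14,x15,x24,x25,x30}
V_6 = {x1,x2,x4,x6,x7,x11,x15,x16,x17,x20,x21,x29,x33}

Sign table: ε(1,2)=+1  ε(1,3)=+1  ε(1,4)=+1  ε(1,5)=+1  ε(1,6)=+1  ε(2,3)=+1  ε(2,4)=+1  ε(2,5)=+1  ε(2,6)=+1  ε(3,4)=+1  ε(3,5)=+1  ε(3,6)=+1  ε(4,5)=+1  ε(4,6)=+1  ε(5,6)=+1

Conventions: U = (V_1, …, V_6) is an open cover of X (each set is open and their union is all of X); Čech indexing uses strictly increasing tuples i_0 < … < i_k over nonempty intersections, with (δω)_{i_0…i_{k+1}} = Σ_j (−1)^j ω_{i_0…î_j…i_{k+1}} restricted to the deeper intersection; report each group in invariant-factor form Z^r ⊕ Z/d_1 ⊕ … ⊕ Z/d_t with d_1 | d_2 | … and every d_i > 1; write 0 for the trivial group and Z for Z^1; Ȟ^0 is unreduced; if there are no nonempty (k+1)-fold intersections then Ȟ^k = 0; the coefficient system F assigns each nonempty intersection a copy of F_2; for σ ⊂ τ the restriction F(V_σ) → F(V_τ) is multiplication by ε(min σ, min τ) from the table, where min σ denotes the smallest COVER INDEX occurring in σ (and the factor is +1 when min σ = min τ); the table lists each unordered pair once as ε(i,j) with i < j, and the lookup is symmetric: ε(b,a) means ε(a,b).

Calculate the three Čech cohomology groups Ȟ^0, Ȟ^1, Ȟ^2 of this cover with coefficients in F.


Ȟ^0 ≅ Z/2, Ȟ^1 ≅ Z/2 and Ȟ^2 ≅ Z/2

nonempty overlaps:
  V12={x23,x29,x32} V13={x8,x18,x32} V14={x5,x18,x31} V15={x3,x5,x15} V16={x4,x15,x21,x29} V23={x25,x27,x32} V24={x1,x30,x34} V25={x12,x25,x30} V26={x1,x2,x29} V34={x9,x16,x18,x26} V35={x6,x10,x25} V36={x6,x7,x16} V45={x5,x24,x30} V46={x1,x16,x20} V56={x6,x11,x15}
  V123={x32} V126={x29} V134={x18} V145={x5} V156={x15} V235={x25} V245={x30} V246={x1} V346={x16} V356={x6}
C dims 6,15,10; δ0: rk_F2 5; δ1: rk_F2 9
degree 0: 6−5−0 = 1 → Ȟ^0 ≅ Z/2
degree 1: 15−9−5 = 1 → Ȟ^1 ≅ Z/2
degree 2: 10−0−9 = 1 → Ȟ^2 ≅ Z/2


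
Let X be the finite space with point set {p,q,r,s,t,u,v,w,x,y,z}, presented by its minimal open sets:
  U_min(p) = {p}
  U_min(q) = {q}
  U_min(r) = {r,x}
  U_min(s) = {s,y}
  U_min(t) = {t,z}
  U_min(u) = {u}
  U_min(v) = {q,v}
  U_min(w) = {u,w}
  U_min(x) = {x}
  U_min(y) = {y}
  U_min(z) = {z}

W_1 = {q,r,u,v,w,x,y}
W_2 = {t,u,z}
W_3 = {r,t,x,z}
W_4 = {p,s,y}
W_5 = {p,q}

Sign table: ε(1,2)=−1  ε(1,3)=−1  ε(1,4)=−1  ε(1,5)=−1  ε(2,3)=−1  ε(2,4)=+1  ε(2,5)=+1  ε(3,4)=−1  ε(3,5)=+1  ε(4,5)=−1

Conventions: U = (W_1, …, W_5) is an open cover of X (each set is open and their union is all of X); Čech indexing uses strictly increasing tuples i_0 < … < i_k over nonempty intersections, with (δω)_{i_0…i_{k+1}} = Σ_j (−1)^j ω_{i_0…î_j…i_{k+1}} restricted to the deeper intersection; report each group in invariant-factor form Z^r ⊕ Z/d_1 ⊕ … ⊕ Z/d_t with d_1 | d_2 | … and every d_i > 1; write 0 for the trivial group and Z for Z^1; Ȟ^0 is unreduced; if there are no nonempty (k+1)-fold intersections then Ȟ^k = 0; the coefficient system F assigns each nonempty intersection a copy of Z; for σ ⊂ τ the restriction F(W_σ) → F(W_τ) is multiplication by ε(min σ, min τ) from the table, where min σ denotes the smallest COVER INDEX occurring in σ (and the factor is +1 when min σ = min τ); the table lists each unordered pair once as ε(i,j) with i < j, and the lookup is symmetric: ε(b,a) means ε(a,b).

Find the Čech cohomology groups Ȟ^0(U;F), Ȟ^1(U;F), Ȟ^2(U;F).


nonempty overlaps:
  W12={u} W13={r,x} W14={y} W15={q} W23={t,z} W45={p}
C dims 5,6; δ0: rk 5, SNF 1^4·2
degree 0: 5−5−0 = 0 → Ȟ^0 ≅ 0
degree 1: 6−0−5 = 1 plus torsion [2] → Ȟ^1 ≅ Z ⊕ Z/2
degree 2: 0−0−0 = 0 → Ȟ^2 ≅ 0

Ȟ^0 ≅ 0, Ȟ^1 ≅ Z ⊕ Z/2 and Ȟ^2 ≅ 0


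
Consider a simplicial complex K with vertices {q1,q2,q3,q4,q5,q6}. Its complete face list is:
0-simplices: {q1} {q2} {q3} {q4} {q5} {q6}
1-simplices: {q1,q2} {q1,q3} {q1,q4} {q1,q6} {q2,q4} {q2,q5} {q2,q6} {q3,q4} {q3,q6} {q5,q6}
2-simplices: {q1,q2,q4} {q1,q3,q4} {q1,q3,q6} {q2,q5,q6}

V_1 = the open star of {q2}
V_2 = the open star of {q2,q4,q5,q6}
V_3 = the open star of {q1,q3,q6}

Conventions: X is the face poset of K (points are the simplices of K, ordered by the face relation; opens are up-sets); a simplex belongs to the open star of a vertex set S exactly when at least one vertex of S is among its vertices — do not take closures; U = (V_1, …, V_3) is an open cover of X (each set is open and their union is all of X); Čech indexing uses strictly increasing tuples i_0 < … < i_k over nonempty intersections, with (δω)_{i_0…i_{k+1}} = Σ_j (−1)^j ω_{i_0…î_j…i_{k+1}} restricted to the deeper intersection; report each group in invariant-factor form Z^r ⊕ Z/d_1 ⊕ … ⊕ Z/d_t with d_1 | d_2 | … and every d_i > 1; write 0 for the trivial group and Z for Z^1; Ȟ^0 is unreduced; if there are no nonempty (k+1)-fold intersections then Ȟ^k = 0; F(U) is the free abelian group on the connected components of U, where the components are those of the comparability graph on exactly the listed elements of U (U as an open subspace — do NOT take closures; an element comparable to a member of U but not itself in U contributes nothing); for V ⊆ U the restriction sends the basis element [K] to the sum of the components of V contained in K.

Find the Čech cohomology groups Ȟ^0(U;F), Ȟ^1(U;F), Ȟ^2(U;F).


intersection data:
  V1={{q2},{q1,q2},{q2,q4},{q2,q5},{q2,q6},{q1,q2,q4},{q2,q5,q6}} V2={{q2},{q4},{q5},{q6},{q1,q2},{q1,q4},{q1,q6},{q2,q4},{q2,q5},{q2,q6},{q3,q4},{q3,q6},{q5,q6},{q1,q2,q4},{q1,q3,q4},{q1,q3,q6},{q2,q5,q6}} V3={{q1},{q3},{q6},{q1,q2},{q1,q3},{q1,q4},{q1,q6},{q2,q6},{q3,q4},{q3,q6},{q5,q6},{q1,q2,q4},{q1,q3,q4},{q1,q3,q6},{q2,q5,q6}}
  V12={{q2},{q1,q2},{q2,q4},{q2,q5},{q2,q6},{q1,q2,q4},{q2,q5,q6}} V13={{q1,q2},{q2,q6},{q1,q2,q4},{q2,q5,q6}} V23={{q6},{q1,q2},{q1,q4},{q1,q6},{q2,q6},{q3,q4},{q3,q6},{q5,q6},{q1,q2,q4},{q1,q3,q4},{q1,q3,q6},{q2,q5,q6}}
  V123={{q1,q2},{q2,q6},{q1,q2,q4},{q2,q5,q6}}
components per intersection:
  V1: {{q2},{q1,q2},{q2,q4},{q2,q5},{q2,q6},{q1,q2,q4},{q2,q5,q6}}
  V2: {{q2},{q4},{q5},{q6},{q1,q2},{q1,q4},{q1,q6},{q2,q4},{q2,q5},{q2,q6},{q3,q4},{q3,q6},{q5,q6},{q1,q2,q4},{q1,q3,q4},{q1,q3,q6},{q2,q5,q6}}
  V3: {{q1},{q3},{q6},{q1,q2},{q1,q3},{q1,q4},{q1,q6},{q2,q6},{q3,q4},{q3,q6},{q5,q6},{q1,q2,q4},{q1,q3,q4},{q1,q3,q6},{q2,q5,q6}}
  V12: {{q2},{q1,q2},{q2,q4},{q2,q5},{q2,q6},{q1,q2,q4},{q2,q5,q6}}
  V13: {{q1,q2},{q1,q2,q4}} {{q2,q6},{q2,q5,q6}}
  V23: {{q6},{q1,q6},{q2,q6},{q3,q6},{q5,q6},{q1,q3,q6},{q2,q5,q6}} {{q1,q2},{q1,q4},{q3,q4},{q1,q2,q4},{q1,q3,q4}}
  V123: {{q1,q2},{q1,q2,q4}} {{q2,q6},{q2,q5,q6}}
C dims 3,5,2; δ0: rk 2, SNF 1^2; δ1: rk 2, SNF 1^2
Ȟ^0 = (3 − 2) − 0 = 1, so Ȟ^0 ≅ Z
Ȟ^1 = (5 − 2) − 2 = 1, so Ȟ^1 ≅ Z
Ȟ^2 = (2 − 0) − 2 = 0, so Ȟ^2 ≅ 0

Ȟ^0 ≅ Z,  Ȟ^1 ≅ Z,  Ȟ^2 ≅ 0


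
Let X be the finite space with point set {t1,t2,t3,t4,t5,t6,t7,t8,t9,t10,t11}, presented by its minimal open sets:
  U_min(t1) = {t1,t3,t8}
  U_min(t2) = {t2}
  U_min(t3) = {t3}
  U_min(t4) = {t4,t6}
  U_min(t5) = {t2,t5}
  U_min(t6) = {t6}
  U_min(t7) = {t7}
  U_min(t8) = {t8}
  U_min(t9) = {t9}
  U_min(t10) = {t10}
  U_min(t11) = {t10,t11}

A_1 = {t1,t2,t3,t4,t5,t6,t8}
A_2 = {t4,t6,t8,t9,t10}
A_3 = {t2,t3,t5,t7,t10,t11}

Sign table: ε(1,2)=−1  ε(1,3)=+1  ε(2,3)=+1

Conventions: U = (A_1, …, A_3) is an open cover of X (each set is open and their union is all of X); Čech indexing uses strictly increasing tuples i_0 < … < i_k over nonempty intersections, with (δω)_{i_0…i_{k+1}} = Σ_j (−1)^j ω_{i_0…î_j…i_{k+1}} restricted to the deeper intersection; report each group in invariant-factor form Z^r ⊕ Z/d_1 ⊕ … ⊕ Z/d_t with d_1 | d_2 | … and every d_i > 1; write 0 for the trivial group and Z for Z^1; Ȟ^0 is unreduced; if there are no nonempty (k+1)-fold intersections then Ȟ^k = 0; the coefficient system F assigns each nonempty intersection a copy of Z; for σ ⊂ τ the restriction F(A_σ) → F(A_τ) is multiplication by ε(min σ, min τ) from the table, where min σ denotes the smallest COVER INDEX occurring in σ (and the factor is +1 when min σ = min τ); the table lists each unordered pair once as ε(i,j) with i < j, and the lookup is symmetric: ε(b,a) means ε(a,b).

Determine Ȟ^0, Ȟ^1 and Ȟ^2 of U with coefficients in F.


nonempty overlaps:
  A12={t4,t6,t8} A13={t2,t3,t5} A23={t10}
C dims 3,3; δ0: rk 3, SNF 1^2·2
degree 0: 3−3−0 = 0 → Ȟ^0 ≅ 0
degree 1: 3−0−3 = 0 plus torsion [2] → Ȟ^1 ≅ Z/2
degree 2: 0−0−0 = 0 → Ȟ^2 ≅ 0

Ȟ^0 ≅ 0,  Ȟ^1 ≅ Z/2,  Ȟ^2 ≅ 0


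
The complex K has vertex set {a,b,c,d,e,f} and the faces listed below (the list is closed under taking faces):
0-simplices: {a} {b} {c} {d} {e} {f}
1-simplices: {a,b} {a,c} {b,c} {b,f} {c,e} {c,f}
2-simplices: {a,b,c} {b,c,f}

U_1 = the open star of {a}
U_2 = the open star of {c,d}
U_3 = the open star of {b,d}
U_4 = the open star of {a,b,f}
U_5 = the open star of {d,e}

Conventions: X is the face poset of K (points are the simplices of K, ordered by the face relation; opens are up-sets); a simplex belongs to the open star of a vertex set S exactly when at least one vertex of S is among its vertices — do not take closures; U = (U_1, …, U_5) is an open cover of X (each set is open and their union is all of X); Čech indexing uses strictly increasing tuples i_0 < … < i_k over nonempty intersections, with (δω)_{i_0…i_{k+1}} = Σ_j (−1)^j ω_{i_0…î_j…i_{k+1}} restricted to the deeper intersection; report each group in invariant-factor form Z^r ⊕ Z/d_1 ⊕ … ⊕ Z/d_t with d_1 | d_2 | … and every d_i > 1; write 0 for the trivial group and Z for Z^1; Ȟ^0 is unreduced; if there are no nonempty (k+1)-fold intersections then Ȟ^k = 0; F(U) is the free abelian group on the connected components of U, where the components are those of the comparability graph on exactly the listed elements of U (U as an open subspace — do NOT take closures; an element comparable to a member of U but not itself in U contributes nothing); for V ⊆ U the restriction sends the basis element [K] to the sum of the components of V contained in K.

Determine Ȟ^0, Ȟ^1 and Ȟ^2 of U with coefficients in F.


Ȟ^0 = Z^2, Ȟ^1 = 0, Ȟ^2 = 0

nonempty intersections:
  U1={{a},{a,b},{a,c},{a,b,c}} U2={{c},{d},{a,c},{b,c},{c,e},{c,f},{a,b,c},{b,c,f}} U3={{b},{d},{a,b},{b,c},{b,f},{a,b,c},{b,c,f}} U4={{a},{b},{f},{a,b},{a,c},{b,c},{b,f},{c,f},{a,b,c},{b,c,f}} U5={{d},{e},{c,e}}
  U12={{a,c},{a,b,c}} U13={{a,b},{a,b,c}} U14={{a},{a,b},{a,c},{a,b,c}} U23={{d},{b,c},{a,b,c},{b,c,f}} U24={{a,c},{b,c},{c,f},{a,b,c},{b,c,f}} U25={{d},{c,e}} U34={{b},{a,b},{b,c},{b,f},{a,b,c},{b,c,f}} U35={{d}}
  U123={{a,b,c}} U124={{a,c},{a,b,c}} U134={{a,b},{a,b,c}} U234={{b,c},{a,b,c},{b,c,f}} U235={{d}}
  U1234={{a,b,c}}
components per intersection:
  U1: {{a},{a,b},{a,c},{a,b,c}}
  U2: {{c},{a,c},{b,c},{c,e},{c,f},{a,b,c},{b,c,f}} {{d}}
  U3: {{b},{a,b},{b,c},{b,f},{a,b,c},{b,c,f}} {{d}}
  U4: {{a},{b},{f},{a,b},{a,c},{b,c},{b,f},{c,f},{a,b,c},{b,c,f}}
  U5: {{d}} {{e},{c,e}}
  U12: {{a,c},{a,b,c}}
  U13: {{a,b},{a,b,c}}
  U14: {{a},{a,b},{a,c},{a,b,c}}
  U23: {{d}} {{b,c},{a,b,c},{b,c,f}}
  U24: {{a,c},{b,c},{c,f},{a,b,c},{b,c,f}}
  U25: {{d}} {{c,e}}
  U34: {{b},{a,b},{b,c},{b,f},{a,b,c},{b,c,f}}
  U35: {{d}}
  U123: {{a,b,c}}
  U124: {{a,c},{a,b,c}}
  U134: {{a,b},{a,b,c}}
  U234: {{b,c},{a,b,c},{b,c,f}}
  U235: {{d}}
  U1234: {{a,b,c}}
C dims 8,10,5,1; δ0: rk 6, SNF 1^6; δ1: rk 4, SNF 1^4; δ2: rk 1, SNF 1^1
Ȟ^0: (8−6)−0=2 ⇒ Z^2
Ȟ^1: (10−4)−6=0 ⇒ 0
Ȟ^2: (5−1)−4=0 ⇒ 0


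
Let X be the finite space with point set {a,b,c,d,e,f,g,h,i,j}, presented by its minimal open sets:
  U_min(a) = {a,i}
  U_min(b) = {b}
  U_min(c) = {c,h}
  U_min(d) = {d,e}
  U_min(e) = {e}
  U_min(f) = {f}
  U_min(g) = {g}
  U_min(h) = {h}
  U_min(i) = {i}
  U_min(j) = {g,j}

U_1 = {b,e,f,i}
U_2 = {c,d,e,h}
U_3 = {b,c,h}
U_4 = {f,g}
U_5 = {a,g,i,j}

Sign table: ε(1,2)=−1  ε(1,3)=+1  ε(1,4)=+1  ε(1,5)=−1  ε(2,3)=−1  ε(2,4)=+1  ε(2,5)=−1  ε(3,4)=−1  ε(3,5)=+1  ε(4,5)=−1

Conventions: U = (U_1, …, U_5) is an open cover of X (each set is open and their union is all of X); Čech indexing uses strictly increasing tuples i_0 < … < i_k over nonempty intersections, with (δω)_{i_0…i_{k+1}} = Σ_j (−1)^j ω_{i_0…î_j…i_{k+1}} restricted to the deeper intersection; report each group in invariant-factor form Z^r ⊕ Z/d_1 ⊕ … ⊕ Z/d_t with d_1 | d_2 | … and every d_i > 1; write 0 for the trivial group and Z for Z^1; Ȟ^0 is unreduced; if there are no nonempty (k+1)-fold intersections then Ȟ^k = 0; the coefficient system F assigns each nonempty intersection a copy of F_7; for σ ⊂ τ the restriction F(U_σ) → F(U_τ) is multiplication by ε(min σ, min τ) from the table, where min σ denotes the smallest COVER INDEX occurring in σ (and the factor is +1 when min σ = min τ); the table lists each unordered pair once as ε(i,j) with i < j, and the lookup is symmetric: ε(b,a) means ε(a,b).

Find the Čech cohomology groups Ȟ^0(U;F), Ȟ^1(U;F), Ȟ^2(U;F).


intersection data:
  U12={e} U13={b} U14={f} U15={i} U23={c,h} U45={g}
C dims 5,6; δ0: rk_F7 4
Ȟ^0 = (5 − 4) − 0 = 1, so Ȟ^0 ≅ Z/7
Ȟ^1 = (6 − 0) − 4 = 2, so Ȟ^1 ≅ Z/7 ⊕ Z/7
Ȟ^2 = (0 − 0) − 0 = 0, so Ȟ^2 ≅ 0

Ȟ^0 = Z/7, Ȟ^1 = Z/7 ⊕ Z/7 and Ȟ^2 = 0
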